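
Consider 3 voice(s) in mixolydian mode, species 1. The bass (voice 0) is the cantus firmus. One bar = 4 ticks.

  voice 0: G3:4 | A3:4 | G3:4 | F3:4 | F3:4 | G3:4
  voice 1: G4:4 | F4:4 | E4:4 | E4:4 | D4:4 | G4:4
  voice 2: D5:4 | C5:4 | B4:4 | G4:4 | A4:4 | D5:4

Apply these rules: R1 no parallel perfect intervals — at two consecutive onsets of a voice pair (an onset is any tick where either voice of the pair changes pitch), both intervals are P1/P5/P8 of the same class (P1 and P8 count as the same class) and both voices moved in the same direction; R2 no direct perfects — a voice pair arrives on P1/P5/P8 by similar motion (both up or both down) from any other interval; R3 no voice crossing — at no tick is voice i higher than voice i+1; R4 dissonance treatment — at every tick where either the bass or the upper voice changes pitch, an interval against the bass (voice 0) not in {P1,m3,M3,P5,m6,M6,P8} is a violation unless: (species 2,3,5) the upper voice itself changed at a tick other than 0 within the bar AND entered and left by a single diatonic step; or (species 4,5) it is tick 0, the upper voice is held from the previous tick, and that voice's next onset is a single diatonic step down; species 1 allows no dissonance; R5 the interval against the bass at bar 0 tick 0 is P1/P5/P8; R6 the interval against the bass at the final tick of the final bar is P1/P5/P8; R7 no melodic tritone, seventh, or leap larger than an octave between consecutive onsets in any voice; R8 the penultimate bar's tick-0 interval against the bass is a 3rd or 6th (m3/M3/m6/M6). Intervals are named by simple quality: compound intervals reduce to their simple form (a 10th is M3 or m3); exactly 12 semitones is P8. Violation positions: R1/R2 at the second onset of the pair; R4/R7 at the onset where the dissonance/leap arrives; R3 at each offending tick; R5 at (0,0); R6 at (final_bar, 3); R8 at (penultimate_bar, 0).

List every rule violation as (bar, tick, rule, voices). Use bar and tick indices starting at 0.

(1, 0, R1, (1, 2))
(2, 0, R1, (1, 2))
(3, 0, R4, (0, 1))
(3, 0, R4, (0, 2))
(5, 0, R1, (1, 2))
(5, 0, R2, (0, 1))
(5, 0, R2, (0, 2))

bar 0: v0=G3 v1=G4 v2=D5 downbeat P5
bar 1: v0=A3 v1=F4 v2=C5 downbeat m3
bar 2: v0=G3 v1=E4 v2=B4 downbeat M3
bar 3: v0=F3 v1=E4 v2=G4 downbeat M2
bar 4: v0=F3 v1=D4 v2=A4 downbeat M3
bar 5: v0=G3 v1=G4 v2=D5 downbeat P5
  -> R1 @ bar 1 tick 0 v(1, 2): G4/D5 P5 -> F4/C5 P5 similar
  -> R1 @ bar 2 tick 0 v(1, 2): F4/C5 P5 -> E4/B4 P5 similar
  -> R4 @ bar 3 tick 0 v(0, 1): F3/E4 M7 untreated
  -> R4 @ bar 3 tick 0 v(0, 2): F3/G4 M2 untreated
  -> R1 @ bar 5 tick 0 v(1, 2): D4/A4 P5 -> G4/D5 P5 similar
  -> R2 @ bar 5 tick 0 v(0, 1): F3/D4 M6 -> G3/G4 P8 similar
  -> R2 @ bar 5 tick 0 v(0, 2): F3/A4 M3 -> G3/D5 P5 similar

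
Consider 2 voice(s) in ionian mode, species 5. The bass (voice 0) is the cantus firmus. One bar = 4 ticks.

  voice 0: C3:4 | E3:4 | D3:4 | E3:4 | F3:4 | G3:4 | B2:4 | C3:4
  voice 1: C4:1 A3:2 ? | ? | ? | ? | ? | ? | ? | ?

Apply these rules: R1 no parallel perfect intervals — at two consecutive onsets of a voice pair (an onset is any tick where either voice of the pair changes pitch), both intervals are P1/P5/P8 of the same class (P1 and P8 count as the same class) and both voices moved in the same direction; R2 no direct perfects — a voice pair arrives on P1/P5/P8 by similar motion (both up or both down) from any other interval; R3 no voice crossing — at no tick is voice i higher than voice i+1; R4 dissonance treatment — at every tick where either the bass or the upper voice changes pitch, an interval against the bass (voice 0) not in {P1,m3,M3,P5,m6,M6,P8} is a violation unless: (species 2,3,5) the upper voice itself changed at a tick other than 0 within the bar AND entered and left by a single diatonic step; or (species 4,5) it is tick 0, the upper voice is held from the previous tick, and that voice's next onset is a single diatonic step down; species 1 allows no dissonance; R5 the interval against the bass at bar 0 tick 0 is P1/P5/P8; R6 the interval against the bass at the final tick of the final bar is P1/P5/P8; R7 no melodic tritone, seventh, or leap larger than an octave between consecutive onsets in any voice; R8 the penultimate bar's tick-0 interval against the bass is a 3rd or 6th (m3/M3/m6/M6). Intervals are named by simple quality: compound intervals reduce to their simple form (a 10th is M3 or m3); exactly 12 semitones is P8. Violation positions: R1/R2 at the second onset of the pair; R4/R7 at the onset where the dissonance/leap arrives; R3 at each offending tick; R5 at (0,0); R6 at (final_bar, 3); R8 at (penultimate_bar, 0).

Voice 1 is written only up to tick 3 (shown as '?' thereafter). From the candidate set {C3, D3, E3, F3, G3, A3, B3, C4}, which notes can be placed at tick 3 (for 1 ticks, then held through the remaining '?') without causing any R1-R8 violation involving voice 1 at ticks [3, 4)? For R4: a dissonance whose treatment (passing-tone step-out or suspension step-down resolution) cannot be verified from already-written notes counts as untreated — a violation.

C3: legal
D3: violates R4
E3: legal
F3: violates R4
G3: legal
A3: legal
B3: violates R4
C4: legal

{A3, C3, C4, E3, G3}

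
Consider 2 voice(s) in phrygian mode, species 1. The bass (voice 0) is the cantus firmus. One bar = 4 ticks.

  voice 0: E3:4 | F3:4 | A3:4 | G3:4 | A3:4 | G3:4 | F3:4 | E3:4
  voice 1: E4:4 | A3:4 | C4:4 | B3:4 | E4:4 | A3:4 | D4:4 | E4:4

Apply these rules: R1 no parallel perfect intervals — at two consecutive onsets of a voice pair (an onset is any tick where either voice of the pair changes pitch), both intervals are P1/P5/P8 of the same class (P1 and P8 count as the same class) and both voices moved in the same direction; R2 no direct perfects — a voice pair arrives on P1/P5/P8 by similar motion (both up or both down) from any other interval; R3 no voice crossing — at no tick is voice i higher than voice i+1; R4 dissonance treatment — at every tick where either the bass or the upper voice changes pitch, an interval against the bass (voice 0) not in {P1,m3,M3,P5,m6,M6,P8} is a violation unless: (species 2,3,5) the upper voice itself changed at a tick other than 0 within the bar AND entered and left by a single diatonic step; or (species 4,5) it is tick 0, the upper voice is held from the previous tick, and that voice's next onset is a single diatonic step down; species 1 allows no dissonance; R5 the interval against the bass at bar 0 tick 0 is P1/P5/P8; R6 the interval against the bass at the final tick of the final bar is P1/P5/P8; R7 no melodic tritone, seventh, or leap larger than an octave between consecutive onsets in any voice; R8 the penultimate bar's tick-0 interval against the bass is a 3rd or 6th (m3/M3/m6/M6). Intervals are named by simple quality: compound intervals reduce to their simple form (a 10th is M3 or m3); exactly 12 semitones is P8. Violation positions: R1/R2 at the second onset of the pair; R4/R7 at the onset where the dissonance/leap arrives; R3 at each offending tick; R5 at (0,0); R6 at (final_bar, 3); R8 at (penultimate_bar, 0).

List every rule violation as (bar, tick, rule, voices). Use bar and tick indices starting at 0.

bar 0: v0=E3 v1=E4 downbeat P8
bar 1: v0=F3 v1=A3 downbeat M3
bar 2: v0=A3 v1=C4 downbeat m3
bar 3: v0=G3 v1=B3 downbeat M3
bar 4: v0=A3 v1=E4 downbeat P5
bar 5: v0=G3 v1=A3 downbeat M2
bar 6: v0=F3 v1=D4 downbeat M6
bar 7: v0=E3 v1=E4 downbeat P8
  -> R2 @ bar 4 tick 0 v(0, 1): G3/B3 M3 -> A3/E4 P5 similar
  -> R4 @ bar 5 tick 0 v(0, 1): G3/A3 M2 untreated

(4, 0, R2, (0, 1))
(5, 0, R4, (0, 1))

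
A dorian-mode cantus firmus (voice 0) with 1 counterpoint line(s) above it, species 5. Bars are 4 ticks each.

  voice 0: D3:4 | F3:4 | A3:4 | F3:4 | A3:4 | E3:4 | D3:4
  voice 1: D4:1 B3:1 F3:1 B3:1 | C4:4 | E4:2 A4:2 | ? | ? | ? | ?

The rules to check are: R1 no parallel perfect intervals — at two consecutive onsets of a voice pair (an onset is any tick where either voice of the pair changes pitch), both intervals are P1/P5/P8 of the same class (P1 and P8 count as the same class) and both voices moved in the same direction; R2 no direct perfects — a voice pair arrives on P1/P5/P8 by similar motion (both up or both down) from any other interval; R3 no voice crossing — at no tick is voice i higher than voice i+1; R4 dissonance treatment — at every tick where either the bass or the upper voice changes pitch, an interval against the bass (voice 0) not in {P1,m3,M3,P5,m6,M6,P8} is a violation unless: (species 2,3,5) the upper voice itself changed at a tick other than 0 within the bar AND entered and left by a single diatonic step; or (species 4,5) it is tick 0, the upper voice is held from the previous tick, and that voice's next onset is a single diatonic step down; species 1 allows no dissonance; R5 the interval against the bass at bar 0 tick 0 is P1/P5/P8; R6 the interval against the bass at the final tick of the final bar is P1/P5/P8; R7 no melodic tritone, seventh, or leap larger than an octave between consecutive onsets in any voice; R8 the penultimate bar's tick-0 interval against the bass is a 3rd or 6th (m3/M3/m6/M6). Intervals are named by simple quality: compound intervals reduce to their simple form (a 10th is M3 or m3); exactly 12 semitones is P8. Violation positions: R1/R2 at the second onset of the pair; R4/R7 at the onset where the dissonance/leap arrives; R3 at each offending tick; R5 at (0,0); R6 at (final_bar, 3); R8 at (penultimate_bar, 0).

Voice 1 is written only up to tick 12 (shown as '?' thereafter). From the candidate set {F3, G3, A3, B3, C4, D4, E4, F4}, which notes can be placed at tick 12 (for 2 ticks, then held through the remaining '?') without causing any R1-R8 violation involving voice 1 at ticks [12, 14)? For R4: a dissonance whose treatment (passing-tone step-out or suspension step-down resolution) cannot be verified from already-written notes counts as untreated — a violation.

F3: violates R1,R7
G3: violates R4,R7
A3: legal
B3: violates R4,R7
C4: violates R2
D4: legal
E4: violates R4
F4: violates R1

{A3, D4}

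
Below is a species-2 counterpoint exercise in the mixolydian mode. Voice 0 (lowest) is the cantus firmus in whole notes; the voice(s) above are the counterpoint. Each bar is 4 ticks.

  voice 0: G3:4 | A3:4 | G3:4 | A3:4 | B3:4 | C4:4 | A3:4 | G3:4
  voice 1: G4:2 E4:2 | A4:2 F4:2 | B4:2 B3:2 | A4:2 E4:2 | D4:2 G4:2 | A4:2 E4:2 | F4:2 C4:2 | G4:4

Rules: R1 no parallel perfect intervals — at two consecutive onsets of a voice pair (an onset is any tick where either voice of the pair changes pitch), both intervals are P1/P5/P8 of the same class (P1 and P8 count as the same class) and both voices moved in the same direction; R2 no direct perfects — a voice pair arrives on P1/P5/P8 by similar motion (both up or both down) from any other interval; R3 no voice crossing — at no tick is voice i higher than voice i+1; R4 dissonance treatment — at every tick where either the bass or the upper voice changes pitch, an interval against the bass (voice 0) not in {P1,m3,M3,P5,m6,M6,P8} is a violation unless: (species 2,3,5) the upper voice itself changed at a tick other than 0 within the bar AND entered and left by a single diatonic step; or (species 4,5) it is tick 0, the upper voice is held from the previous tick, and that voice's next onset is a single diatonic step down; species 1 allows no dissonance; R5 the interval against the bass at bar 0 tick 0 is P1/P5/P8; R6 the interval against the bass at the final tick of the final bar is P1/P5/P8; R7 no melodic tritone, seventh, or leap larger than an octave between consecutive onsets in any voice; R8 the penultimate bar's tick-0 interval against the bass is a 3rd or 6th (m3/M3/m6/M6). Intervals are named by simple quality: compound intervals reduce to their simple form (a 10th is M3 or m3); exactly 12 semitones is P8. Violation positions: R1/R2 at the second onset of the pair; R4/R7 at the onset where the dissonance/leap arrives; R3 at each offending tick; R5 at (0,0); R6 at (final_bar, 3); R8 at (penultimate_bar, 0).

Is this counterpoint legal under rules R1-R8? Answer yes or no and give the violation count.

bar 0: v0=G3 v1=G4 (P8)
bar 1: v0=A3 v1=A4 (P8)
bar 2: v0=G3 v1=B4 (M3)
bar 3: v0=A3 v1=A4 (P8)
bar 4: v0=B3 v1=D4 (m3)
bar 5: v0=C4 v1=A4 (M6)
bar 6: v0=A3 v1=F4 (m6)
bar 7: v0=G3 v1=G4 (P8)
  R2 @ bar1.0: G3/E4 M6 -> A3/A4 P8 similar
  R7 @ bar2.0: F4->B4 leap 6st
  R2 @ bar3.0: G3/B3 M3 -> A3/A4 P8 similar
  R7 @ bar3.0: B3->A4 leap 10st

No (4 violations)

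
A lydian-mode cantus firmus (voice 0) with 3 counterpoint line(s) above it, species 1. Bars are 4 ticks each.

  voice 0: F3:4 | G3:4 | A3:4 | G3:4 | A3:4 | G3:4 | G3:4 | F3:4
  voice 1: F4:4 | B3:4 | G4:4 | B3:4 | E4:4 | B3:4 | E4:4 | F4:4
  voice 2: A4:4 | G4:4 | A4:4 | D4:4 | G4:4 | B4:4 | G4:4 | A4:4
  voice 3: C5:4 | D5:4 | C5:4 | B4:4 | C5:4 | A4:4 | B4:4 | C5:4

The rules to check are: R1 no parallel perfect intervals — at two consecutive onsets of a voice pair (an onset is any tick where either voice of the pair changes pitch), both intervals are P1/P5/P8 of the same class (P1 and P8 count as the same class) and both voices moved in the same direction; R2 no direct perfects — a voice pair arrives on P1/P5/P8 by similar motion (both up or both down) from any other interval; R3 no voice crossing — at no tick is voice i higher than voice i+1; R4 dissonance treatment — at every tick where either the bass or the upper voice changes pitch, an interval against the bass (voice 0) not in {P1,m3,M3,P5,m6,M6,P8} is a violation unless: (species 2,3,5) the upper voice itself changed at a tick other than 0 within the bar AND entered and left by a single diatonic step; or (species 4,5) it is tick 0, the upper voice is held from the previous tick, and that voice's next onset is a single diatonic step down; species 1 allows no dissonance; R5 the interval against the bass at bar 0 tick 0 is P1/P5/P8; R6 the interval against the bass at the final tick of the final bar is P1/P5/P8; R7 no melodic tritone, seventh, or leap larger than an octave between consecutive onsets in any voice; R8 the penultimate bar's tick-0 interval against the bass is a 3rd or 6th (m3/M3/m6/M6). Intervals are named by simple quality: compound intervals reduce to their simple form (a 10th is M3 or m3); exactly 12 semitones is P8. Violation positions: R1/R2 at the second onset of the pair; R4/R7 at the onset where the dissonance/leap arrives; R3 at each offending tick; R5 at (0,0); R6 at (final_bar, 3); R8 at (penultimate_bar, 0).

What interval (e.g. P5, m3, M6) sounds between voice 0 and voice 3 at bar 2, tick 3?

m3

voice 0=A3 voice 3=C5 -> m3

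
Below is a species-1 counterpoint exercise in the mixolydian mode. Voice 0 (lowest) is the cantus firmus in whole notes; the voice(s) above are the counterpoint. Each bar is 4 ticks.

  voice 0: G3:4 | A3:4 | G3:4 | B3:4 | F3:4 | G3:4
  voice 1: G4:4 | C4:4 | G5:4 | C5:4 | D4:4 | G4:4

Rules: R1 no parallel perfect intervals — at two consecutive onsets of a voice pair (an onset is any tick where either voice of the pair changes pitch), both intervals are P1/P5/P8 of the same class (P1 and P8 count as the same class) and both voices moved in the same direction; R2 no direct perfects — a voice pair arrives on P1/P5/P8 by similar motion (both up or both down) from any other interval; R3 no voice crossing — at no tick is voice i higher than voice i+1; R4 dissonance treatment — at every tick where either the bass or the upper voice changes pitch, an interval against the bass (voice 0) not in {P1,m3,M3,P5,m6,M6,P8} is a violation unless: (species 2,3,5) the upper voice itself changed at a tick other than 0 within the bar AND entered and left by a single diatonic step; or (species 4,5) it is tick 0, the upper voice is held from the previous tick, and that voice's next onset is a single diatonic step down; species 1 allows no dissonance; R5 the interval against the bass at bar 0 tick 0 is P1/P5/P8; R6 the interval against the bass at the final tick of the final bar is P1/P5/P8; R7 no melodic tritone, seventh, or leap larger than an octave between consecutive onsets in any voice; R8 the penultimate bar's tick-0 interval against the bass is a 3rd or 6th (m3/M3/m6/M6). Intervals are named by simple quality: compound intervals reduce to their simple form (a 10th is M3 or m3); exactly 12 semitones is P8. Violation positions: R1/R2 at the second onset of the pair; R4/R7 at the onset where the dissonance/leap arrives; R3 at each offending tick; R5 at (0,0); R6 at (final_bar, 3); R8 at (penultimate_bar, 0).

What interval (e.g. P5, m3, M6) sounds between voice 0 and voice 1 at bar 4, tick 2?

M6

voice 0=F3 voice 1=D4 -> M6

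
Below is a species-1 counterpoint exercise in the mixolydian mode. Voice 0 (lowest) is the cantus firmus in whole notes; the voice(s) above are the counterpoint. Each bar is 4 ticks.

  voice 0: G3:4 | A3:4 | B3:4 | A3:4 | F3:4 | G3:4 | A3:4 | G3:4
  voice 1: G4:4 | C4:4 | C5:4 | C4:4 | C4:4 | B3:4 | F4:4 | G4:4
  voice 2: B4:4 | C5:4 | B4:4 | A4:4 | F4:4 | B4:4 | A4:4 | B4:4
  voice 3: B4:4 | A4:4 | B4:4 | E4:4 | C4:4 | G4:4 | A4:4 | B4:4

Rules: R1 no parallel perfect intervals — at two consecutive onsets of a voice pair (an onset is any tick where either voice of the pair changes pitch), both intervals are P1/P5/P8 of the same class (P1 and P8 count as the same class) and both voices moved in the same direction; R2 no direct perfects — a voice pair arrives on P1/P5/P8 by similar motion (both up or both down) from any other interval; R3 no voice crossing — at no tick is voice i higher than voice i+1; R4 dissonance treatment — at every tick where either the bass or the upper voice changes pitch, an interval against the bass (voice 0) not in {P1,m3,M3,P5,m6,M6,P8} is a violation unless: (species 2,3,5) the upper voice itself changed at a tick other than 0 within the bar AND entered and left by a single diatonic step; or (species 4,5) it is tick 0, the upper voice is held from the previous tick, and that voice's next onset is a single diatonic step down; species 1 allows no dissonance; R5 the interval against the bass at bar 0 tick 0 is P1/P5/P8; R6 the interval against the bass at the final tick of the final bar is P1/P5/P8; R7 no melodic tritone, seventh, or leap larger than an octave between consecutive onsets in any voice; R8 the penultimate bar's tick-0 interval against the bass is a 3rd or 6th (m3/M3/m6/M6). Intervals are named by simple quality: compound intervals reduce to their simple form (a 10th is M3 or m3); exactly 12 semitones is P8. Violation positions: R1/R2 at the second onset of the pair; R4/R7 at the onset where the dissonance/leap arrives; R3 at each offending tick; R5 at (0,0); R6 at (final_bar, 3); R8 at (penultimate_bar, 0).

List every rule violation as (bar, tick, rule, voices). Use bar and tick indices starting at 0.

bar 0: v0=G3 v1=G4 v2=B4 v3=B4 downbeat M3
bar 1: v0=A3 v1=C4 v2=C5 v3=A4 downbeat P8
bar 2: v0=B3 v1=C5 v2=B4 v3=B4 downbeat P8
bar 3: v0=A3 v1=C4 v2=A4 v3=E4 downbeat P5
bar 4: v0=F3 v1=C4 v2=F4 v3=C4 downbeat P5
bar 5: v0=G3 v1=B3 v2=B4 v3=G4 downbeat P8
bar 6: v0=A3 v1=F4 v2=A4 v3=A4 downbeat P8
bar 7: v0=G3 v1=G4 v2=B4 v3=B4 downbeat M3
  -> R5 @ bar 0 tick 0 v(0, 2): opens on M3
  -> R5 @ bar 0 tick 0 v(0, 3): opens on M3
  -> R3 @ bar 1 tick 0 v(2, 3): C5 above A4
  -> R3 @ bar 1 tick 1 v(2, 3): C5 above A4
  -> R3 @ bar 1 tick 2 v(2, 3): C5 above A4
  -> R3 @ bar 1 tick 3 v(2, 3): C5 above A4
  -> R1 @ bar 2 tick 0 v(0, 3): A3/A4 P8 -> B3/B4 P8 similar
  -> R3 @ bar 2 tick 0 v(1, 2): C5 above B4
  -> R4 @ bar 2 tick 0 v(0, 1): B3/C5 m2 untreated
  -> R3 @ bar 2 tick 1 v(1, 2): C5 above B4
  -> R3 @ bar 2 tick 2 v(1, 2): C5 above B4
  -> R3 @ bar 2 tick 3 v(1, 2): C5 above B4
  -> R1 @ bar 3 tick 0 v(0, 2): B3/B4 P8 -> A3/A4 P8 similar
  -> R2 @ bar 3 tick 0 v(0, 3): B3/B4 P8 -> A3/E4 P5 similar
  -> R3 @ bar 3 tick 0 v(2, 3): A4 above E4
  -> R3 @ bar 3 tick 1 v(2, 3): A4 above E4
  -> R3 @ bar 3 tick 2 v(2, 3): A4 above E4
  -> R3 @ bar 3 tick 3 v(2, 3): A4 above E4
  -> R1 @ bar 4 tick 0 v(0, 2): A3/A4 P8 -> F3/F4 P8 similar
  -> R1 @ bar 4 tick 0 v(0, 3): A3/E4 P5 -> F3/C4 P5 similar
  -> R3 @ bar 4 tick 0 v(2, 3): F4 above C4
  -> R3 @ bar 4 tick 1 v(2, 3): F4 above C4
  -> R3 @ bar 4 tick 2 v(2, 3): F4 above C4
  -> R3 @ bar 4 tick 3 v(2, 3): F4 above C4
  -> R2 @ bar 5 tick 0 v(0, 3): F3/C4 P5 -> G3/G4 P8 similar
  -> R3 @ bar 5 tick 0 v(2, 3): B4 above G4
  -> R7 @ bar 5 tick 0 v(2,): F4->B4 leap 6st
  -> R3 @ bar 5 tick 1 v(2, 3): B4 above G4
  -> R3 @ bar 5 tick 2 v(2, 3): B4 above G4
  -> R3 @ bar 5 tick 3 v(2, 3): B4 above G4
  -> R1 @ bar 6 tick 0 v(0, 3): G3/G4 P8 -> A3/A4 P8 similar
  -> R7 @ bar 6 tick 0 v(1,): B3->F4 leap 6st
  -> R8 @ bar 6 tick 0 v(0, 2): penult P8 not 3rd/6th
  -> R8 @ bar 6 tick 0 v(0, 3): penult P8 not 3rd/6th
  -> R1 @ bar 7 tick 0 v(2, 3): A4/A4 P1 -> B4/B4 P1 similar
  -> R6 @ bar 7 tick 3 v(0, 2): closes on M3
  -> R6 @ bar 7 tick 3 v(0, 3): closes on M3

(0, 0, R5, (0, 2))
(0, 0, R5, (0, 3))
(1, 0, R3, (2, 3))
(1, 1, R3, (2, 3))
(1, 2, R3, (2, 3))
(1, 3, R3, (2, 3))
(2, 0, R1, (0, 3))
(2, 0, R3, (1, 2))
(2, 0, R4, (0, 1))
(2, 1, R3, (1, 2))
(2, 2, R3, (1, 2))
(2, 3, R3, (1, 2))
(3, 0, R1, (0, 2))
(3, 0, R2, (0, 3))
(3, 0, R3, (2, 3))
(3, 1, R3, (2, 3))
(3, 2, R3, (2, 3))
(3, 3, R3, (2, 3))
(4, 0, R1, (0, 2))
(4, 0, R1, (0, 3))
(4, 0, R3, (2, 3))
(4, 1, R3, (2, 3))
(4, 2, R3, (2, 3))
(4, 3, R3, (2, 3))
(5, 0, R2, (0, 3))
(5, 0, R3, (2, 3))
(5, 0, R7, (2,))
(5, 1, R3, (2, 3))
(5, 2, R3, (2, 3))
(5, 3, R3, (2, 3))
(6, 0, R1, (0, 3))
(6, 0, R7, (1,))
(6, 0, R8, (0, 2))
(6, 0, R8, (0, 3))
(7, 0, R1, (2, 3))
(7, 3, R6, (0, 2))
(7, 3, R6, (0, 3))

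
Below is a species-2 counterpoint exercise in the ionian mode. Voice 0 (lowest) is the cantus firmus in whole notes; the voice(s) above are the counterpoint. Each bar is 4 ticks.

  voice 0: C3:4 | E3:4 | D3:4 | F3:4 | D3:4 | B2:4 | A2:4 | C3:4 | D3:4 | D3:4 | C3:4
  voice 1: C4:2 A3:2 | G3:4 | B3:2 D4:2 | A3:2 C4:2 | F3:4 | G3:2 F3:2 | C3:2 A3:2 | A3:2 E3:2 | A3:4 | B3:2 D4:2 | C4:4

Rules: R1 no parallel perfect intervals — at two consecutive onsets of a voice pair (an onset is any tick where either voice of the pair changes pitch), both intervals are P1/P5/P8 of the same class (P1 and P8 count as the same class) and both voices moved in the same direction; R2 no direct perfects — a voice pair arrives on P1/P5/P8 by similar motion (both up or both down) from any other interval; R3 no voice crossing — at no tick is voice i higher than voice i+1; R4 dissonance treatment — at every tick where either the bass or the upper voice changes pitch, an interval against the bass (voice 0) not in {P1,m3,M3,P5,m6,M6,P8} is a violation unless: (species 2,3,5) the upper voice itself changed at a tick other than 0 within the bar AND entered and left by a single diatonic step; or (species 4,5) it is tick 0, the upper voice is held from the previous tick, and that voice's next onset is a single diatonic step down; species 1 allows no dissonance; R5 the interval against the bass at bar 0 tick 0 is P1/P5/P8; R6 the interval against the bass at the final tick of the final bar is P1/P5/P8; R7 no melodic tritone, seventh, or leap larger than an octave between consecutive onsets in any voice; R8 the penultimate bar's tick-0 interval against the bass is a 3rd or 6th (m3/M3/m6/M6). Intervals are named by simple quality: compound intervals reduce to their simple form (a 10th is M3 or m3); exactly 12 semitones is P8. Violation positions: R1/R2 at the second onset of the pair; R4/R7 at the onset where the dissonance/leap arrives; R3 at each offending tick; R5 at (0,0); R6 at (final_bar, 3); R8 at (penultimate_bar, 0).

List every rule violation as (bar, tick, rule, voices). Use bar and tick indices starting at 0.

bar 0: v0=C3 v1=C4 downbeat P8
bar 1: v0=E3 v1=G3 downbeat m3
bar 2: v0=D3 v1=B3 downbeat M6
bar 3: v0=F3 v1=A3 downbeat M3
bar 4: v0=D3 v1=F3 downbeat m3
bar 5: v0=B2 v1=G3 downbeat m6
bar 6: v0=A2 v1=C3 downbeat m3
bar 7: v0=C3 v1=A3 downbeat M6
bar 8: v0=D3 v1=A3 downbeat P5
bar 9: v0=D3 v1=B3 downbeat M6
bar 10: v0=C3 v1=C4 downbeat P8
  -> R4 @ bar 5 tick 2 v(0, 1): B2/F3 TT untreated
  -> R2 @ bar 8 tick 0 v(0, 1): C3/E3 M3 -> D3/A3 P5 similar
  -> R1 @ bar 10 tick 0 v(0, 1): D3/D4 P8 -> C3/C4 P8 similar

(5, 2, R4, (0, 1))
(8, 0, R2, (0, 1))
(10, 0, R1, (0, 1))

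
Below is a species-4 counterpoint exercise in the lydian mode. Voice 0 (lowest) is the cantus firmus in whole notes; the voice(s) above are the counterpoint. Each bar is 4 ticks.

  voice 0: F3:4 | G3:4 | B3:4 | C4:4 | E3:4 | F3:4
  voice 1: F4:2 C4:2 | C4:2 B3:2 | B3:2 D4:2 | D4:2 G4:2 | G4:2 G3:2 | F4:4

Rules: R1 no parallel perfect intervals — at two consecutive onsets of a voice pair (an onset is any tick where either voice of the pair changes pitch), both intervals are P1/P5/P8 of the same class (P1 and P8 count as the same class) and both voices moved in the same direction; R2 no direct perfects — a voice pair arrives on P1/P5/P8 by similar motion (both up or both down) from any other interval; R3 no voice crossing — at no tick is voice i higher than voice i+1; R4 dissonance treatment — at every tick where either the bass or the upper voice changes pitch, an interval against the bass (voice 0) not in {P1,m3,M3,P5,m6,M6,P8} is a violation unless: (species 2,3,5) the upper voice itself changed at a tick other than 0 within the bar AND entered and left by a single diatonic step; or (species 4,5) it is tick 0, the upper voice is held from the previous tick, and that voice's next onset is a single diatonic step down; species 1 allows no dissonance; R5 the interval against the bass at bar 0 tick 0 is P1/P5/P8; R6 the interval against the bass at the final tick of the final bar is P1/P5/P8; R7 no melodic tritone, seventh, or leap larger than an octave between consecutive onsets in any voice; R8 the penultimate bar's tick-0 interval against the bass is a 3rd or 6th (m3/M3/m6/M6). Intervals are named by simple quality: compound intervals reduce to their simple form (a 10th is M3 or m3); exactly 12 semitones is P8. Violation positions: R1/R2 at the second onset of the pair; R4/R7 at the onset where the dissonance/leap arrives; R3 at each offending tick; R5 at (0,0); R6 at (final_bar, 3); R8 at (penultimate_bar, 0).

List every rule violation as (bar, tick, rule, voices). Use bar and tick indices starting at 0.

(3, 0, R4, (0, 1))
(5, 0, R2, (0, 1))
(5, 0, R7, (1,))

bar 0: v0=F3 v1=F4 downbeat P8
bar 1: v0=G3 v1=C4 downbeat P4
bar 2: v0=B3 v1=B3 downbeat P1
bar 3: v0=C4 v1=D4 downbeat M2
bar 4: v0=E3 v1=G4 downbeat m3
bar 5: v0=F3 v1=F4 downbeat P8
  -> R4 @ bar 3 tick 0 v(0, 1): C4/D4 M2 untreated
  -> R2 @ bar 5 tick 0 v(0, 1): E3/G3 m3 -> F3/F4 P8 similar
  -> R7 @ bar 5 tick 0 v(1,): G3->F4 leap 10st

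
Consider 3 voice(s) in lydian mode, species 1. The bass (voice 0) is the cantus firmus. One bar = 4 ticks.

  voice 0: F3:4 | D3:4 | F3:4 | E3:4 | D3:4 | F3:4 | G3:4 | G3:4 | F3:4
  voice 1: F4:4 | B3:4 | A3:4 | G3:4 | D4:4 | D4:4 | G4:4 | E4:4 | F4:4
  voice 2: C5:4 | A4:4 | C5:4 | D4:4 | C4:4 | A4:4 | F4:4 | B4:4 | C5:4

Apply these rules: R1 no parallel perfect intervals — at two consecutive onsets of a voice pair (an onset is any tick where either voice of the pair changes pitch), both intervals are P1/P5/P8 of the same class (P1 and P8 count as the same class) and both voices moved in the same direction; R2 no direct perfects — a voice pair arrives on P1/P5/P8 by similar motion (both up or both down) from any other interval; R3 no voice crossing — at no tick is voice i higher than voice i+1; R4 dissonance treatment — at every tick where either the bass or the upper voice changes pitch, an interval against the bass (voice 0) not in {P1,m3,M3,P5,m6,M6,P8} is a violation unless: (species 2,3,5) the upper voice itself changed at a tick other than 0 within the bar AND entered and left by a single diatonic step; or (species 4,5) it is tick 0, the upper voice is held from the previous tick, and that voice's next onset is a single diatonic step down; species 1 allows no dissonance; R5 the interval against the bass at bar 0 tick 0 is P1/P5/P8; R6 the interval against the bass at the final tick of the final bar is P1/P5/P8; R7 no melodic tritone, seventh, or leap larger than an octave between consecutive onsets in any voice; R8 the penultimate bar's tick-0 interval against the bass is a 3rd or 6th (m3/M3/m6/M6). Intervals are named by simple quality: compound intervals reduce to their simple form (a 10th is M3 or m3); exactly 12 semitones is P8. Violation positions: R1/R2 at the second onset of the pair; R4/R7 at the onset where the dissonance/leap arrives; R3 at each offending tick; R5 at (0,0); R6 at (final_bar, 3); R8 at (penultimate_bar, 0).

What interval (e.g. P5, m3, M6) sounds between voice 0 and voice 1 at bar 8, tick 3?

P8

voice 0=F3 voice 1=F4 -> P8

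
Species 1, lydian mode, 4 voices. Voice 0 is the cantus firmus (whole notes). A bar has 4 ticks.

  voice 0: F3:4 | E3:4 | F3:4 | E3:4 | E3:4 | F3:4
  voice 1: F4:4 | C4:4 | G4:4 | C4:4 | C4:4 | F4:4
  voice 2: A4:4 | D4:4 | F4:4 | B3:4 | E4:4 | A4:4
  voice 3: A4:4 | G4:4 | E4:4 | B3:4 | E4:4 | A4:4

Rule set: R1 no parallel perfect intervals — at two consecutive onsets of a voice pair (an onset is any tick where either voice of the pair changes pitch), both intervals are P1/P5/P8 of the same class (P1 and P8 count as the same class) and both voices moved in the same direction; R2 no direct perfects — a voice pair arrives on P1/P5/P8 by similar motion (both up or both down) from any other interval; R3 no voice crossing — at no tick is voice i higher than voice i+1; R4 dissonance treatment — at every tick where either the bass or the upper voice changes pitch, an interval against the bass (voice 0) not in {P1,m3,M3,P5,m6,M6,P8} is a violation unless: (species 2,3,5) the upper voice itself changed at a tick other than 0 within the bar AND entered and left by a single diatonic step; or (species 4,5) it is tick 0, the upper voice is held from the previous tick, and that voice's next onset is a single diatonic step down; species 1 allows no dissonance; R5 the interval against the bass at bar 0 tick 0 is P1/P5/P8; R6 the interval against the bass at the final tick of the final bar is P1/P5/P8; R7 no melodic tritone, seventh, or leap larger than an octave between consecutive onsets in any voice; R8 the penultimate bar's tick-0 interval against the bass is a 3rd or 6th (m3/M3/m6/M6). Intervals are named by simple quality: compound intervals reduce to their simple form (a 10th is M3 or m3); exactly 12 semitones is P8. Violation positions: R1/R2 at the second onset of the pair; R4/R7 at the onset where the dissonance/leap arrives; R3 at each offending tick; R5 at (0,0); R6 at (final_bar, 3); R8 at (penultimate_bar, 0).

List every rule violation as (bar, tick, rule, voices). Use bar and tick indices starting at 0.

bar 0: v0=F3 v1=F4 v2=A4 v3=A4 downbeat M3
bar 1: v0=E3 v1=C4 v2=D4 v3=G4 downbeat m3
bar 2: v0=F3 v1=G4 v2=F4 v3=E4 downbeat M7
bar 3: v0=E3 v1=C4 v2=B3 v3=B3 downbeat P5
bar 4: v0=E3 v1=C4 v2=E4 v3=E4 downbeat P8
bar 5: v0=F3 v1=F4 v2=A4 v3=A4 downbeat M3
  -> R5 @ bar 0 tick 0 v(0, 2): opens on M3
  -> R5 @ bar 0 tick 0 v(0, 3): opens on M3
  -> R2 @ bar 1 tick 0 v(1, 3): F4/A4 M3 -> C4/G4 P5 similar
  -> R4 @ bar 1 tick 0 v(0, 2): E3/D4 m7 untreated
  -> R2 @ bar 2 tick 0 v(0, 2): E3/D4 m7 -> F3/F4 P8 similar
  -> R3 @ bar 2 tick 0 v(1, 2): G4 above F4
  -> R3 @ bar 2 tick 0 v(2, 3): F4 above E4
  -> R4 @ bar 2 tick 0 v(0, 1): F3/G4 M2 untreated
  -> R4 @ bar 2 tick 0 v(0, 3): F3/E4 M7 untreated
  -> R3 @ bar 2 tick 1 v(1, 2): G4 above F4
  -> R3 @ bar 2 tick 1 v(2, 3): F4 above E4
  -> R3 @ bar 2 tick 2 v(1, 2): G4 above F4
  -> R3 @ bar 2 tick 2 v(2, 3): F4 above E4
  -> R3 @ bar 2 tick 3 v(1, 2): G4 above F4
  -> R3 @ bar 2 tick 3 v(2, 3): F4 above E4
  -> R2 @ bar 3 tick 0 v(0, 2): F3/F4 P8 -> E3/B3 P5 similar
  -> R2 @ bar 3 tick 0 v(0, 3): F3/E4 M7 -> E3/B3 P5 similar
  -> R2 @ bar 3 tick 0 v(2, 3): F4/E4 m2 -> B3/B3 P1 similar
  -> R3 @ bar 3 tick 0 v(1, 2): C4 above B3
  -> R7 @ bar 3 tick 0 v(2,): F4->B3 leap 6st
  -> R3 @ bar 3 tick 1 v(1, 2): C4 above B3
  -> R3 @ bar 3 tick 2 v(1, 2): C4 above B3
  -> R3 @ bar 3 tick 3 v(1, 2): C4 above B3
  -> R1 @ bar 4 tick 0 v(2, 3): B3/B3 P1 -> E4/E4 P1 similar
  -> R8 @ bar 4 tick 0 v(0, 2): penult P8 not 3rd/6th
  -> R8 @ bar 4 tick 0 v(0, 3): penult P8 not 3rd/6th
  -> R1 @ bar 5 tick 0 v(2, 3): E4/E4 P1 -> A4/A4 P1 similar
  -> R2 @ bar 5 tick 0 v(0, 1): E3/C4 m6 -> F3/F4 P8 similar
  -> R6 @ bar 5 tick 3 v(0, 2): closes on M3
  -> R6 @ bar 5 tick 3 v(0, 3): closes on M3

(0, 0, R5, (0, 2))
(0, 0, R5, (0, 3))
(1, 0, R2, (1, 3))
(1, 0, R4, (0, 2))
(2, 0, R2, (0, 2))
(2, 0, R3, (1, 2))
(2, 0, R3, (2, 3))
(2, 0, R4, (0, 1))
(2, 0, R4, (0, 3))
(2, 1, R3, (1, 2))
(2, 1, R3, (2, 3))
(2, 2, R3, (1, 2))
(2, 2, R3, (2, 3))
(2, 3, R3, (1, 2))
(2, 3, R3, (2, 3))
(3, 0, R2, (0, 2))
(3, 0, R2, (0, 3))
(3, 0, R2, (2, 3))
(3, 0, R3, (1, 2))
(3, 0, R7, (2,))
(3, 1, R3, (1, 2))
(3, 2, R3, (1, 2))
(3, 3, R3, (1, 2))
(4, 0, R1, (2, 3))
(4, 0, R8, (0, 2))
(4, 0, R8, (0, 3))
(5, 0, R1, (2, 3))
(5, 0, R2, (0, 1))
(5, 3, R6, (0, 2))
(5, 3, R6, (0, 3))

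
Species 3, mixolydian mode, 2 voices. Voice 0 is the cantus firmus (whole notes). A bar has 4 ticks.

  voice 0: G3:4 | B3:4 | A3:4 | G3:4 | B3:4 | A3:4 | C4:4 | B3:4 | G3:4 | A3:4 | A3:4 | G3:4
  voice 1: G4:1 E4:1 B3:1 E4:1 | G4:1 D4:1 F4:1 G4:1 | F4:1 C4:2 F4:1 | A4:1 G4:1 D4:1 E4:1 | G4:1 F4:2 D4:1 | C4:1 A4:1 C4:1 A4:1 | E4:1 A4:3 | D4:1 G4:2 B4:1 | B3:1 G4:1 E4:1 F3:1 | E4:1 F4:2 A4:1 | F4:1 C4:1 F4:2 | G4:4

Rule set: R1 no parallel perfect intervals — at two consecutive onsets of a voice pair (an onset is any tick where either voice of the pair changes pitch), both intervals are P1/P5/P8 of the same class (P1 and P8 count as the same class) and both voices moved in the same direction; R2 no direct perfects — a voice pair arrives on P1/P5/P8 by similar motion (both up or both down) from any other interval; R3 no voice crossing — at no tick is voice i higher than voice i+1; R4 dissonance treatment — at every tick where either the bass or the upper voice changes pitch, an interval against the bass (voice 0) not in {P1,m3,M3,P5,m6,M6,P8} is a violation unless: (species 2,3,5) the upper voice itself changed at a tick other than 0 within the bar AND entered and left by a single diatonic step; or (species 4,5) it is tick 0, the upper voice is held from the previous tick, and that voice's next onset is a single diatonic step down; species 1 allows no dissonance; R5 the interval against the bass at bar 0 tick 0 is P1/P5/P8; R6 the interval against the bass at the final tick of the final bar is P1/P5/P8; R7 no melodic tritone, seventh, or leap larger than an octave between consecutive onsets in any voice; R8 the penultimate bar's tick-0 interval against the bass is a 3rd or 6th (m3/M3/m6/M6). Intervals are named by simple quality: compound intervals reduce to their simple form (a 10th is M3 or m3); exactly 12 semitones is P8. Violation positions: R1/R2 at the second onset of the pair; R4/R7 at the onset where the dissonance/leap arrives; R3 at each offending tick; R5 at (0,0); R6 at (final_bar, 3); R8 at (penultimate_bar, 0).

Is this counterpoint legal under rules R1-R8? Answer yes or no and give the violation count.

No (8 violations)

bar 0: v0=G3 v1=G4 (P8)
bar 1: v0=B3 v1=G4 (m6)
bar 2: v0=A3 v1=F4 (m6)
bar 3: v0=G3 v1=A4 (M2)
bar 4: v0=B3 v1=G4 (m6)
bar 5: v0=A3 v1=C4 (m3)
bar 6: v0=C4 v1=E4 (M3)
bar 7: v0=B3 v1=D4 (m3)
bar 8: v0=G3 v1=B3 (M3)
bar 9: v0=A3 v1=E4 (P5)
bar 10: v0=A3 v1=F4 (m6)
bar 11: v0=G3 v1=G4 (P8)
  R4 @ bar1.2: B3/F4 TT untreated
  R4 @ bar3.0: G3/A4 M2 untreated
  R4 @ bar4.1: B3/F4 TT untreated
  R3 @ bar8.3: G3 above F3
  R4 @ bar8.3: G3/F3 M2 untreated
  R7 @ bar8.3: E4->F3 leap 11st
  R2 @ bar9.0: G3/F3 M2 -> A3/E4 P5 similar
  R7 @ bar9.0: F3->E4 leap 11st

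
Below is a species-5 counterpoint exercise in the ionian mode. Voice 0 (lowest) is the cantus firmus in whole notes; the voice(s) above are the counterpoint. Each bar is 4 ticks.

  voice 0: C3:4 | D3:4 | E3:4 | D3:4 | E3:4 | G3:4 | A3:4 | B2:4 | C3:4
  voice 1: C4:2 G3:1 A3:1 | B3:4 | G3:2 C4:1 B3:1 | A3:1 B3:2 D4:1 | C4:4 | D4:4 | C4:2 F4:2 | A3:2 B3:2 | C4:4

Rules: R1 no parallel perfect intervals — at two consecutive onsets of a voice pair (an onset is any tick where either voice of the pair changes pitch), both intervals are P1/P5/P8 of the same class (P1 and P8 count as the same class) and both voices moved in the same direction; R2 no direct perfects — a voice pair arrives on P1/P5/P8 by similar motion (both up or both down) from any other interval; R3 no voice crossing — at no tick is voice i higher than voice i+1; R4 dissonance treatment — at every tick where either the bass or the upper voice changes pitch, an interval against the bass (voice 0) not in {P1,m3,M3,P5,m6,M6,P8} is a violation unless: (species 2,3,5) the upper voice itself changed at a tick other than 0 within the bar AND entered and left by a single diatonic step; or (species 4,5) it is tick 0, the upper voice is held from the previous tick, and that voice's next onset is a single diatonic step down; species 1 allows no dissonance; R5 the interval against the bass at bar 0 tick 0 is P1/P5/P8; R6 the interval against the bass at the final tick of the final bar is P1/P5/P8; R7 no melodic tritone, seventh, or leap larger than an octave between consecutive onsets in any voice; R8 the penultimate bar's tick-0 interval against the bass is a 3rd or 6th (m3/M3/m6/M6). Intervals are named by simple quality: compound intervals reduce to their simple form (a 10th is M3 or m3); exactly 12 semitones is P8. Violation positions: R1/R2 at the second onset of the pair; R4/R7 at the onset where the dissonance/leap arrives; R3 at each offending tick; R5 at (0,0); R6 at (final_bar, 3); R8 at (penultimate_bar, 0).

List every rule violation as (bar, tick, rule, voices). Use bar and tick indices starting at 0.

(3, 0, R1, (0, 1))
(5, 0, R2, (0, 1))
(7, 0, R4, (0, 1))
(7, 0, R7, (0,))
(7, 0, R8, (0, 1))
(8, 0, R1, (0, 1))

bar 0: v0=C3 v1=C4 downbeat P8
bar 1: v0=D3 v1=B3 downbeat M6
bar 2: v0=E3 v1=G3 downbeat m3
bar 3: v0=D3 v1=A3 downbeat P5
bar 4: v0=E3 v1=C4 downbeat m6
bar 5: v0=G3 v1=D4 downbeat P5
bar 6: v0=A3 v1=C4 downbeat m3
bar 7: v0=B2 v1=A3 downbeat m7
bar 8: v0=C3 v1=C4 downbeat P8
  -> R1 @ bar 3 tick 0 v(0, 1): E3/B3 P5 -> D3/A3 P5 similar
  -> R2 @ bar 5 tick 0 v(0, 1): E3/C4 m6 -> G3/D4 P5 similar
  -> R4 @ bar 7 tick 0 v(0, 1): B2/A3 m7 untreated
  -> R7 @ bar 7 tick 0 v(0,): A3->B2 leap 10st
  -> R8 @ bar 7 tick 0 v(0, 1): penult m7 not 3rd/6th
  -> R1 @ bar 8 tick 0 v(0, 1): B2/B3 P8 -> C3/C4 P8 similar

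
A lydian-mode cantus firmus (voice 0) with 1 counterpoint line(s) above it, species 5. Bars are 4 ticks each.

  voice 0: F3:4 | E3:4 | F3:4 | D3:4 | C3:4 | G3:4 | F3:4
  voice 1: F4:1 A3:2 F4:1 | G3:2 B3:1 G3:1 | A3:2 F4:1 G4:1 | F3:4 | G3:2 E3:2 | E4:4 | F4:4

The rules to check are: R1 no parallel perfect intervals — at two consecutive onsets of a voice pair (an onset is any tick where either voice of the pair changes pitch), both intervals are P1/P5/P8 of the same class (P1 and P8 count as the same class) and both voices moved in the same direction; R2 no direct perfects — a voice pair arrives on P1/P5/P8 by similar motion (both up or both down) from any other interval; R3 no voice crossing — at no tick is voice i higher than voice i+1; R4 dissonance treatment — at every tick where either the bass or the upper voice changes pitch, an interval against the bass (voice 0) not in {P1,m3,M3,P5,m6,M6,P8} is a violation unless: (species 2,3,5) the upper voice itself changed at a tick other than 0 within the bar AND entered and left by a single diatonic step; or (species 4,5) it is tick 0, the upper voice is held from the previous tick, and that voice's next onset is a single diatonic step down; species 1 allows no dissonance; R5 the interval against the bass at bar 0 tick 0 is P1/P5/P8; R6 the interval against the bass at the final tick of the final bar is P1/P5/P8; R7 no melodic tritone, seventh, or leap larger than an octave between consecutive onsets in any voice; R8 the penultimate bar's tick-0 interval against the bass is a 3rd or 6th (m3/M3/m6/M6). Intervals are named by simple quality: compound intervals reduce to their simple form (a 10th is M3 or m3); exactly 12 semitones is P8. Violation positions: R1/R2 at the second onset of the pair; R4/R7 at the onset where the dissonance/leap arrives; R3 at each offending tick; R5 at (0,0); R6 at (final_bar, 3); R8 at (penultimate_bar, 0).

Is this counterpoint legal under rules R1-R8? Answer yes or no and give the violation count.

bar 0: v0=F3 v1=F4 (P8)
bar 1: v0=E3 v1=G3 (m3)
bar 2: v0=F3 v1=A3 (M3)
bar 3: v0=D3 v1=F3 (m3)
bar 4: v0=C3 v1=G3 (P5)
bar 5: v0=G3 v1=E4 (M6)
bar 6: v0=F3 v1=F4 (P8)
  R7 @ bar1.0: F4->G3 leap 10st
  R4 @ bar2.3: F3/G4 M2 untreated
  R7 @ bar3.0: G4->F3 leap 14st

No (3 violations)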